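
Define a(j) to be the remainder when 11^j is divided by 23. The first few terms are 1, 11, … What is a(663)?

20

Computing terms: a(0) = 1, a(1) = 11, a(2) = 6, a(3) = 20, a(4) = 13, a(5) = 5, a(6) = 9, a(7) = 7, a(8) = 8, a(9) = 19, a(10) = 2, a(11) = 22, a(12) = 12, a(13) = 17, a(14) = 3, a(15) = 10, a(16) = 18, a(17) = 14, a(18) = 16, a(19) = 15, a(20) = 4, a(21) = 21, a(22) = 1.
The sequence repeats with period 22.
(663 - 0) mod 22 = 3, so a(663) = a(3) = 20.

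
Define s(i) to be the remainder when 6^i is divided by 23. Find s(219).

4

We have s(1) = 6, s(2) = 13, s(3) = 9, s(4) = 8, s(5) = 2, s(6) = 12, s(7) = 3, s(8) = 18, s(9) = 16, s(10) = 4, s(11) = 1, s(12) = 6.
The sequence repeats with period 11.
(219 - 1) mod 11 = 9, so s(219) = s(10) = 4.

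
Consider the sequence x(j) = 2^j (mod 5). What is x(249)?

2

We have x(0) = 1, x(1) = 2, x(2) = 4, x(3) = 3, x(4) = 1.
The sequence repeats with period 4.
(249 - 0) mod 4 = 1, so x(249) = x(1) = 2.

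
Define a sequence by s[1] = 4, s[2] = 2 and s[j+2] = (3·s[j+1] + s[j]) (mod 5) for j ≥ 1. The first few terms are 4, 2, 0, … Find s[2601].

We have s[1] = 4,  s[2] = 2,  s[3] = 0,  s[4] = 2,  s[5] = 1,  s[6] = 0,  s[7] = 1,  s[8] = 3,  s[9] = 0,  s[10] = 3,  s[11] = 4,  s[12] = 0,  s[13] = 4,  s[14] = 2.
Since (s[13], s[14]) = (s[1], s[2]) = (4, 2) (two consecutive terms determine the rest), the sequence is periodic with period 12.
So s[2601] = s[1 + ((2601-1) mod 12)] = s[9] = 0.

0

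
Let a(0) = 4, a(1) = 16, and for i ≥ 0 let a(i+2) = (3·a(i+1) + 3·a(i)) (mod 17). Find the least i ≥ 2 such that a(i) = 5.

Listing terms: a(0) = 4; a(1) = 16; a(2) = 9; a(3) = 7; a(4) = 14; a(5) = 12; a(6) = 10; a(7) = 15; a(8) = 7; a(9) = 15; a(10) = 15; a(11) = 5; a(12) = 9; a(13) = 8; a(14) = 0; a(15) = 7; a(16) = 4; a(17) = 16.
The sequence repeats with period 16.
The value 5 first appears (with i ≥ 2) at a(11).

11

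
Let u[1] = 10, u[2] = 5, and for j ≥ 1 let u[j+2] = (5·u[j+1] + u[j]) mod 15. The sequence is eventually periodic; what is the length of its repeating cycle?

We have u[1] = 10,  u[2] = 5,  u[3] = 5,  u[4] = 0,  u[5] = 5,  u[6] = 10,  u[7] = 10,  u[8] = 0,  u[9] = 10,  u[10] = 5.
Since (u[9], u[10]) = (u[1], u[2]) = (10, 5) (two consecutive terms determine the rest), the sequence is periodic with period 8.

8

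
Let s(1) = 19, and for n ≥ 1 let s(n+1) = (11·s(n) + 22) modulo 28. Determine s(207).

Listing terms: s(1) = 19, s(2) = 7, s(3) = 15, s(4) = 19.
The sequence repeats with period 3.
(207 - 1) mod 3 = 2, so s(207) = s(3) = 15.

15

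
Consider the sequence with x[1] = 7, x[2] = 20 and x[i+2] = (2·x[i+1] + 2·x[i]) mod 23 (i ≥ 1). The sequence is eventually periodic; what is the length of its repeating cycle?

22

We have x[1] = 7, x[2] = 20, x[3] = 8, x[4] = 10, x[5] = 13, x[6] = 0, x[7] = 3, x[8] = 6, x[9] = 18, x[10] = 2, x[11] = 17, x[12] = 15, x[13] = 18, x[14] = 20, x[15] = 7, x[16] = 8, x[17] = 7, x[18] = 7, x[19] = 5, x[20] = 1, x[21] = 12, x[22] = 3, x[23] = 7, x[24] = 20.
The sequence repeats with period 22.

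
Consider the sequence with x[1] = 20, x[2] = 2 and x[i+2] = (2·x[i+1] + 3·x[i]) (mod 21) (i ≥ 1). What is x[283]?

x[1] = 20; x[2] = 2; x[3] = 1; x[4] = 8; x[5] = 19; x[6] = 20; x[7] = 13; x[8] = 2; x[9] = 1.
Since (x[8], x[9]) = (x[2], x[3]) = (2, 1) (two consecutive terms determine the rest), the sequence is eventually periodic: after a pre-period of length 1 it cycles with period 6.
For i ≥ 2, x[i] depends only on (i - 2) mod 6. (283 - 2) mod 6 = 5, so x[283] = x[7] = 13.

13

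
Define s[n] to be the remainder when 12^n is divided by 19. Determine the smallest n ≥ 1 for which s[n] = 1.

6

Listing terms: s[0] = 1, s[1] = 12, s[2] = 11, s[3] = 18, s[4] = 7, s[5] = 8, s[6] = 1.
The sequence repeats with period 6.
The value 1 next appears (with n ≥ 1) at s[6].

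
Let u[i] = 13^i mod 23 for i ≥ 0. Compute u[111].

13

Listing terms: u[0] = 1,  u[1] = 13,  u[2] = 8,  u[3] = 12,  u[4] = 18,  u[5] = 4,  u[6] = 6,  u[7] = 9,  u[8] = 2,  u[9] = 3,  u[10] = 16,  u[11] = 1.
The sequence repeats with period 11.
(111 - 0) mod 11 = 1, so u[111] = u[1] = 13.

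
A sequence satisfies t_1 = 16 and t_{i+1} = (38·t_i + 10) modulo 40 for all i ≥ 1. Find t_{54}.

38

Computing terms: t_1 = 16; t_2 = 18; t_3 = 14; t_4 = 22; t_5 = 6; t_6 = 38; t_7 = 14.
Since t_7 = t_3 = 14, the sequence is eventually periodic: after a pre-period of length 2 it cycles with period 4.
For i ≥ 3, t_i depends only on (i - 3) mod 4. (54 - 3) mod 4 = 3, so t_{54} = t_6 = 38.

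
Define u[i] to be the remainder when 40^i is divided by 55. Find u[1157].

50

Computing terms: u[0] = 1; u[1] = 40; u[2] = 5; u[3] = 35; u[4] = 25; u[5] = 10; u[6] = 15; u[7] = 50; u[8] = 20; u[9] = 30; u[10] = 45; u[11] = 40.
Since u[11] = u[1] = 40, the sequence is eventually periodic: after a pre-period of length 1 it cycles with period 10.
For i ≥ 1, u[i] depends only on (i - 1) mod 10. (1157 - 1) mod 10 = 6, so u[1157] = u[7] = 50.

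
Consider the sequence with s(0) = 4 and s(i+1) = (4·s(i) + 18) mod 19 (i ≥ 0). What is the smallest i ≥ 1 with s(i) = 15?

1

We have s(0) = 4, s(1) = 15, s(2) = 2, s(3) = 7, s(4) = 8, s(5) = 12, s(6) = 9, s(7) = 16, s(8) = 6, s(9) = 4.
Since s(9) = s(0) = 4, the sequence is periodic with period 9.
The value 15 first appears (with i ≥ 1) at s(1).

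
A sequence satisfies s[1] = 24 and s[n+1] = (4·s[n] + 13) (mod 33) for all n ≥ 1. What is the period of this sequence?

We have s[1] = 24, s[2] = 10, s[3] = 20, s[4] = 27, s[5] = 22, s[6] = 2, s[7] = 21, s[8] = 31, s[9] = 5, s[10] = 0, s[11] = 13, s[12] = 32, s[13] = 9, s[14] = 16, s[15] = 11, s[16] = 24.
The sequence repeats with period 15.

15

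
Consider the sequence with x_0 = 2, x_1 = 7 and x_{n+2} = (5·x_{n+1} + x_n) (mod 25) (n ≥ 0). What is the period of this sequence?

5

Listing terms: x_0 = 2,  x_1 = 7,  x_2 = 12,  x_3 = 17,  x_4 = 22,  x_5 = 2,  x_6 = 7.
The sequence repeats with period 5.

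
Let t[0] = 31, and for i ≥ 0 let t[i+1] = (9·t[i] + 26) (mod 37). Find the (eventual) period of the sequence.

9

t[0] = 31, t[1] = 9, t[2] = 33, t[3] = 27, t[4] = 10, t[5] = 5, t[6] = 34, t[7] = 36, t[8] = 17, t[9] = 31.
Since t[9] = t[0] = 31, the sequence is periodic with period 9.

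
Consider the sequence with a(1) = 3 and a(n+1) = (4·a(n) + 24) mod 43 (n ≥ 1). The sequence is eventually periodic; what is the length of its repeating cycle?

Computing terms: a(1) = 3, a(2) = 36, a(3) = 39, a(4) = 8, a(5) = 13, a(6) = 33, a(7) = 27, a(8) = 3.
Since a(8) = a(1) = 3, the sequence is periodic with period 7.

7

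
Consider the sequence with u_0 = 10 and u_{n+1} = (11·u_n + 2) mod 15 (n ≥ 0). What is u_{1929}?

Computing terms: u_0 = 10; u_1 = 7; u_2 = 4; u_3 = 1; u_4 = 13; u_5 = 10.
The sequence repeats with period 5.
(1929 - 0) mod 5 = 4, so u_{1929} = u_4 = 13.

13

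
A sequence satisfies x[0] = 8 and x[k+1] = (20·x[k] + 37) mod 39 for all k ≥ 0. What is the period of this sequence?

12

Listing terms: x[0] = 8; x[1] = 2; x[2] = 38; x[3] = 17; x[4] = 26; x[5] = 11; x[6] = 23; x[7] = 29; x[8] = 32; x[9] = 14; x[10] = 5; x[11] = 20; x[12] = 8.
Since x[12] = x[0] = 8, the sequence is periodic with period 12.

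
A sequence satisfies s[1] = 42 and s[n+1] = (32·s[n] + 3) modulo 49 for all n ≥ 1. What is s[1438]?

0

s[1] = 42,  s[2] = 24,  s[3] = 36,  s[4] = 28,  s[5] = 17,  s[6] = 8,  s[7] = 14,  s[8] = 10,  s[9] = 29,  s[10] = 0,  s[11] = 3,  s[12] = 1,  s[13] = 35,  s[14] = 45,  s[15] = 22,  s[16] = 21,  s[17] = 38,  s[18] = 43,  s[19] = 7,  s[20] = 31,  s[21] = 15,  s[22] = 42.
Since s[22] = s[1] = 42, the sequence is periodic with period 21.
So s[1438] = s[1 + ((1438-1) mod 21)] = s[10] = 0.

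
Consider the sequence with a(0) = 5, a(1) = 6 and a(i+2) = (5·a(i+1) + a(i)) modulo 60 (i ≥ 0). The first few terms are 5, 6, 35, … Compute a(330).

Computing terms: a(0) = 5; a(1) = 6; a(2) = 35; a(3) = 1; a(4) = 40; a(5) = 21; a(6) = 25; a(7) = 26; a(8) = 35; a(9) = 21; a(10) = 20; a(11) = 1; a(12) = 25; a(13) = 6; a(14) = 55; a(15) = 41; a(16) = 20; a(17) = 21; a(18) = 5; a(19) = 46; a(20) = 55; a(21) = 21; a(22) = 40; a(23) = 41; a(24) = 5; a(25) = 6.
Since (a(24), a(25)) = (a(0), a(1)) = (5, 6) (two consecutive terms determine the rest), the sequence is periodic with period 24.
So a(330) = a(0 + ((330-0) mod 24)) = a(18) = 5.

5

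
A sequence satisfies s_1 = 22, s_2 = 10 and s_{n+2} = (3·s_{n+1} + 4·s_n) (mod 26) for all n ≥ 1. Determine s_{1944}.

s_1 = 22, s_2 = 10, s_3 = 14, s_4 = 4, s_5 = 16, s_6 = 12, s_7 = 22, s_8 = 10.
The sequence repeats with period 6.
(1944 - 1) mod 6 = 5, so s_{1944} = s_6 = 12.

12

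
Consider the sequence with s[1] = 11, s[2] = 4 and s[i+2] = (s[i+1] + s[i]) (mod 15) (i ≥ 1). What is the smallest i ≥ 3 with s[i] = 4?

4

Listing terms: s[1] = 11; s[2] = 4; s[3] = 0; s[4] = 4; s[5] = 4; s[6] = 8; s[7] = 12; s[8] = 5; s[9] = 2; s[10] = 7; s[11] = 9; s[12] = 1; s[13] = 10; s[14] = 11; s[15] = 6; s[16] = 2; s[17] = 8; s[18] = 10; s[19] = 3; s[20] = 13; s[21] = 1; s[22] = 14; s[23] = 0; s[24] = 14; s[25] = 14; s[26] = 13; s[27] = 12; s[28] = 10; s[29] = 7; s[30] = 2; s[31] = 9; s[32] = 11; s[33] = 5; s[34] = 1; s[35] = 6; s[36] = 7; s[37] = 13; s[38] = 5; s[39] = 3; s[40] = 8; s[41] = 11; s[42] = 4.
The sequence repeats with period 40.
The value 4 first appears (with i ≥ 3) at s[4].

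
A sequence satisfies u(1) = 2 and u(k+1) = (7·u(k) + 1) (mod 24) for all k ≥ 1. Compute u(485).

18

u(1) = 2, u(2) = 15, u(3) = 10, u(4) = 23, u(5) = 18, u(6) = 7, u(7) = 2.
The sequence repeats with period 6.
So u(485) = u(1 + ((485-1) mod 6)) = u(5) = 18.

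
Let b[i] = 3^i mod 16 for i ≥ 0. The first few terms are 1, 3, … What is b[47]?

11

Computing terms: b[0] = 1, b[1] = 3, b[2] = 9, b[3] = 11, b[4] = 1.
Since b[4] = b[0] = 1, the sequence is periodic with period 4.
(47 - 0) mod 4 = 3, so b[47] = b[3] = 11.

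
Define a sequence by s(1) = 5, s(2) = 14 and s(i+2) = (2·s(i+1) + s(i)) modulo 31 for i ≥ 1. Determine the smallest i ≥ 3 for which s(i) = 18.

s(1) = 5; s(2) = 14; s(3) = 2; s(4) = 18; s(5) = 7; s(6) = 1; s(7) = 9; s(8) = 19; s(9) = 16; s(10) = 20; s(11) = 25; s(12) = 8; s(13) = 10; s(14) = 28; s(15) = 4; s(16) = 5; s(17) = 14.
The sequence repeats with period 15.
The value 18 first appears (with i ≥ 3) at s(4).

4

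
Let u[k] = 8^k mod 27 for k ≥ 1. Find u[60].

u[1] = 8; u[2] = 10; u[3] = 26; u[4] = 19; u[5] = 17; u[6] = 1; u[7] = 8.
Since u[7] = u[1] = 8, the sequence is periodic with period 6.
So u[60] = u[1 + ((60-1) mod 6)] = u[6] = 1.

1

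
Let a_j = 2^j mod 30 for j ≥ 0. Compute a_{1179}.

We have a_0 = 1; a_1 = 2; a_2 = 4; a_3 = 8; a_4 = 16; a_5 = 2.
Since a_5 = a_1 = 2, the sequence is eventually periodic: after a pre-period of length 1 it cycles with period 4.
For j ≥ 1, a_j depends only on (j - 1) mod 4. (1179 - 1) mod 4 = 2, so a_{1179} = a_3 = 8.

8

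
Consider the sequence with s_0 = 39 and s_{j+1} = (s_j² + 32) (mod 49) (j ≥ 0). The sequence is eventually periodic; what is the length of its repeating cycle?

4

s_0 = 39; s_1 = 34; s_2 = 12; s_3 = 29; s_4 = 40; s_5 = 15; s_6 = 12.
Since s_6 = s_2 = 12, the sequence is eventually periodic: after a pre-period of length 2 it cycles with period 4.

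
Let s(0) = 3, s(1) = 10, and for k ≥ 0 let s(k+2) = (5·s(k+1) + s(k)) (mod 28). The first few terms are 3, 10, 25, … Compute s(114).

3

s(0) = 3; s(1) = 10; s(2) = 25; s(3) = 23; s(4) = 0; s(5) = 23; s(6) = 3; s(7) = 10.
The sequence repeats with period 6.
So s(114) = s(0 + ((114-0) mod 6)) = s(0) = 3.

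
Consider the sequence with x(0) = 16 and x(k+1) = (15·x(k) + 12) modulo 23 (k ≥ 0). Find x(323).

18

Listing terms: x(0) = 16; x(1) = 22; x(2) = 20; x(3) = 13; x(4) = 0; x(5) = 12; x(6) = 8; x(7) = 17; x(8) = 14; x(9) = 15; x(10) = 7; x(11) = 2; x(12) = 19; x(13) = 21; x(14) = 5; x(15) = 18; x(16) = 6; x(17) = 10; x(18) = 1; x(19) = 4; x(20) = 3; x(21) = 11; x(22) = 16.
The sequence repeats with period 22.
So x(323) = x(0 + ((323-0) mod 22)) = x(15) = 18.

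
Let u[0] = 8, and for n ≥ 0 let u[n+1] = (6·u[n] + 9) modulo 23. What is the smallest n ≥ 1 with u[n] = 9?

u[0] = 8, u[1] = 11, u[2] = 6, u[3] = 22, u[4] = 3, u[5] = 4, u[6] = 10, u[7] = 0, u[8] = 9, u[9] = 17, u[10] = 19, u[11] = 8.
Since u[11] = u[0] = 8, the sequence is periodic with period 11.
The value 9 first appears (with n ≥ 1) at u[8].

8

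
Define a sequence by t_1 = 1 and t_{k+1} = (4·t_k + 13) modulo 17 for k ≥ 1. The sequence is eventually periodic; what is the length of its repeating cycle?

4

Computing terms: t_1 = 1,  t_2 = 0,  t_3 = 13,  t_4 = 14,  t_5 = 1.
Since t_5 = t_1 = 1, the sequence is periodic with period 4.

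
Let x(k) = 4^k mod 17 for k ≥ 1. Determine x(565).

4

Computing terms: x(1) = 4,  x(2) = 16,  x(3) = 13,  x(4) = 1,  x(5) = 4.
The sequence repeats with period 4.
(565 - 1) mod 4 = 0, so x(565) = x(1) = 4.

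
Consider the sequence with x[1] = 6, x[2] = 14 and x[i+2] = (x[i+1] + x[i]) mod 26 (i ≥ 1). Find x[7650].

10

We have x[1] = 6,  x[2] = 14,  x[3] = 20,  x[4] = 8,  x[5] = 2,  x[6] = 10,  x[7] = 12,  x[8] = 22,  x[9] = 8,  x[10] = 4,  x[11] = 12,  x[12] = 16,  x[13] = 2,  x[14] = 18,  x[15] = 20,  x[16] = 12,  x[17] = 6,  x[18] = 18,  x[19] = 24,  x[20] = 16,  x[21] = 14,  x[22] = 4,  x[23] = 18,  x[24] = 22,  x[25] = 14,  x[26] = 10,  x[27] = 24,  x[28] = 8,  x[29] = 6,  x[30] = 14.
The sequence repeats with period 28.
So x[7650] = x[1 + ((7650-1) mod 28)] = x[6] = 10.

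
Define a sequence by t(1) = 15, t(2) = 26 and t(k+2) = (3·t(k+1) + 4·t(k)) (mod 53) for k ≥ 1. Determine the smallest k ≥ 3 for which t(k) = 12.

17

Computing terms: t(1) = 15, t(2) = 26, t(3) = 32, t(4) = 41, t(5) = 39, t(6) = 16, t(7) = 45, t(8) = 40, t(9) = 35, t(10) = 0, t(11) = 34, t(12) = 49, t(13) = 18, t(14) = 38, t(15) = 27, t(16) = 21, t(17) = 12, t(18) = 14, t(19) = 37, t(20) = 8, t(21) = 13, t(22) = 18, t(23) = 0, t(24) = 19, t(25) = 4, t(26) = 35, t(27) = 15, t(28) = 26.
The sequence repeats with period 26.
The value 12 first appears (with k ≥ 3) at t(17).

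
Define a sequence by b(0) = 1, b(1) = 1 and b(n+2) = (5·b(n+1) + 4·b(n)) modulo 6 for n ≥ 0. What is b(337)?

1

We have b(0) = 1,  b(1) = 1,  b(2) = 3,  b(3) = 1,  b(4) = 5,  b(5) = 5,  b(6) = 3,  b(7) = 5,  b(8) = 1,  b(9) = 1.
Since (b(8), b(9)) = (b(0), b(1)) = (1, 1) (two consecutive terms determine the rest), the sequence is periodic with period 8.
(337 - 0) mod 8 = 1, so b(337) = b(1) = 1.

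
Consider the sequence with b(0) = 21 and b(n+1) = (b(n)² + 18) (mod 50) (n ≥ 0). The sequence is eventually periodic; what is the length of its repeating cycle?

4

Computing terms: b(0) = 21; b(1) = 9; b(2) = 49; b(3) = 19; b(4) = 29; b(5) = 9.
Since b(5) = b(1) = 9, the sequence is eventually periodic: after a pre-period of length 1 it cycles with period 4.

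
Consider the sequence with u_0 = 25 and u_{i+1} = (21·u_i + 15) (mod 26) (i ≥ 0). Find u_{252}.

Listing terms: u_0 = 25,  u_1 = 20,  u_2 = 19,  u_3 = 24,  u_4 = 25.
Since u_4 = u_0 = 25, the sequence is periodic with period 4.
So u_{252} = u_{0 + ((252-0) mod 4)} = u_0 = 25.

25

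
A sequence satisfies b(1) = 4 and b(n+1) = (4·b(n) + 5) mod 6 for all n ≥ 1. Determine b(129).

Computing terms: b(1) = 4,  b(2) = 3,  b(3) = 5,  b(4) = 1,  b(5) = 3.
Since b(5) = b(2) = 3, the sequence is eventually periodic: after a pre-period of length 1 it cycles with period 3.
For n ≥ 2, b(n) depends only on (n - 2) mod 3. (129 - 2) mod 3 = 1, so b(129) = b(3) = 5.

5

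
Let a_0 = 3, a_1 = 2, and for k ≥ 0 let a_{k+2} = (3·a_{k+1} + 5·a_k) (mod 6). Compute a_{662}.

3

Listing terms: a_0 = 3,  a_1 = 2,  a_2 = 3,  a_3 = 1,  a_4 = 0,  a_5 = 5,  a_6 = 3,  a_7 = 4,  a_8 = 3,  a_9 = 5,  a_{10} = 0,  a_{11} = 1,  a_{12} = 3,  a_{13} = 2.
The sequence repeats with period 12.
So a_{662} = a_{0 + ((662-0) mod 12)} = a_2 = 3.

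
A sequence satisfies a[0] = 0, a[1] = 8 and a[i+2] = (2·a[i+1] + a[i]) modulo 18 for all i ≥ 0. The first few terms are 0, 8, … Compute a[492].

0

We have a[0] = 0, a[1] = 8, a[2] = 16, a[3] = 4, a[4] = 6, a[5] = 16, a[6] = 2, a[7] = 2, a[8] = 6, a[9] = 14, a[10] = 16, a[11] = 10, a[12] = 0, a[13] = 10, a[14] = 2, a[15] = 14, a[16] = 12, a[17] = 2, a[18] = 16, a[19] = 16, a[20] = 12, a[21] = 4, a[22] = 2, a[23] = 8, a[24] = 0, a[25] = 8.
The sequence repeats with period 24.
So a[492] = a[0 + ((492-0) mod 24)] = a[12] = 0.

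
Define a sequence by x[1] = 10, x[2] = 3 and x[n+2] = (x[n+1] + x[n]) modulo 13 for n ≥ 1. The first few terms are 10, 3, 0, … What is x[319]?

x[1] = 10; x[2] = 3; x[3] = 0; x[4] = 3; x[5] = 3; x[6] = 6; x[7] = 9; x[8] = 2; x[9] = 11; x[10] = 0; x[11] = 11; x[12] = 11; x[13] = 9; x[14] = 7; x[15] = 3; x[16] = 10; x[17] = 0; x[18] = 10; x[19] = 10; x[20] = 7; x[21] = 4; x[22] = 11; x[23] = 2; x[24] = 0; x[25] = 2; x[26] = 2; x[27] = 4; x[28] = 6; x[29] = 10; x[30] = 3.
The sequence repeats with period 28.
(319 - 1) mod 28 = 10, so x[319] = x[11] = 11.

11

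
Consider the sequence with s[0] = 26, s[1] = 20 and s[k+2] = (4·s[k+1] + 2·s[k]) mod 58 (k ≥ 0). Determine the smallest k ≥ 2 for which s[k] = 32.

11

We have s[0] = 26,  s[1] = 20,  s[2] = 16,  s[3] = 46,  s[4] = 42,  s[5] = 28,  s[6] = 22,  s[7] = 28,  s[8] = 40,  s[9] = 42,  s[10] = 16,  s[11] = 32,  s[12] = 44,  s[13] = 8,  s[14] = 4,  s[15] = 32,  s[16] = 20,  s[17] = 28,  s[18] = 36,  s[19] = 26,  s[20] = 2,  s[21] = 2,  s[22] = 12,  s[23] = 52,  s[24] = 0,  s[25] = 46,  s[26] = 10,  s[27] = 16,  s[28] = 26,  s[29] = 20.
Since (s[28], s[29]) = (s[0], s[1]) = (26, 20) (two consecutive terms determine the rest), the sequence is periodic with period 28.
The value 32 first appears (with k ≥ 2) at s[11].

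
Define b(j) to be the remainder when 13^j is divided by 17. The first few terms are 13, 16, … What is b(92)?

Computing terms: b(1) = 13,  b(2) = 16,  b(3) = 4,  b(4) = 1,  b(5) = 13.
The sequence repeats with period 4.
(92 - 1) mod 4 = 3, so b(92) = b(4) = 1.

1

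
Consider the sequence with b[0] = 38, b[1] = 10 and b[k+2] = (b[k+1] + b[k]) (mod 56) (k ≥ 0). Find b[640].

Listing terms: b[0] = 38; b[1] = 10; b[2] = 48; b[3] = 2; b[4] = 50; b[5] = 52; b[6] = 46; b[7] = 42; b[8] = 32; b[9] = 18; b[10] = 50; b[11] = 12; b[12] = 6; b[13] = 18; b[14] = 24; b[15] = 42; b[16] = 10; b[17] = 52; b[18] = 6; b[19] = 2; b[20] = 8; b[21] = 10; b[22] = 18; b[23] = 28; b[24] = 46; b[25] = 18; b[26] = 8; b[27] = 26; b[28] = 34; b[29] = 4; b[30] = 38; b[31] = 42; b[32] = 24; b[33] = 10; b[34] = 34; b[35] = 44; b[36] = 22; b[37] = 10; b[38] = 32; b[39] = 42; b[40] = 18; b[41] = 4; b[42] = 22; b[43] = 26; b[44] = 48; b[45] = 18; b[46] = 10; b[47] = 28; b[48] = 38; b[49] = 10.
Since (b[48], b[49]) = (b[0], b[1]) = (38, 10) (two consecutive terms determine the rest), the sequence is periodic with period 48.
So b[640] = b[0 + ((640-0) mod 48)] = b[16] = 10.

10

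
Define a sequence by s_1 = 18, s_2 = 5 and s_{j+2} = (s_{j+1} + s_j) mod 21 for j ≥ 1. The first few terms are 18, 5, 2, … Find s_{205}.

12

s_1 = 18,  s_2 = 5,  s_3 = 2,  s_4 = 7,  s_5 = 9,  s_6 = 16,  s_7 = 4,  s_8 = 20,  s_9 = 3,  s_{10} = 2,  s_{11} = 5,  s_{12} = 7,  s_{13} = 12,  s_{14} = 19,  s_{15} = 10,  s_{16} = 8,  s_{17} = 18,  s_{18} = 5.
Since (s_{17}, s_{18}) = (s_1, s_2) = (18, 5) (two consecutive terms determine the rest), the sequence is periodic with period 16.
(205 - 1) mod 16 = 12, so s_{205} = s_{13} = 12.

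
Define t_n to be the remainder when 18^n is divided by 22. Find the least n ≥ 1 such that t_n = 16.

We have t_0 = 1; t_1 = 18; t_2 = 16; t_3 = 2; t_4 = 14; t_5 = 10; t_6 = 4; t_7 = 6; t_8 = 20; t_9 = 8; t_{10} = 12; t_{11} = 18.
Since t_{11} = t_1 = 18, the sequence is eventually periodic: after a pre-period of length 1 it cycles with period 10.
The value 16 first appears (with n ≥ 1) at t_2.

2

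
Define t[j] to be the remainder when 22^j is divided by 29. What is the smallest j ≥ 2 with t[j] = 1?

Computing terms: t[1] = 22,  t[2] = 20,  t[3] = 5,  t[4] = 23,  t[5] = 13,  t[6] = 25,  t[7] = 28,  t[8] = 7,  t[9] = 9,  t[10] = 24,  t[11] = 6,  t[12] = 16,  t[13] = 4,  t[14] = 1,  t[15] = 22.
Since t[15] = t[1] = 22, the sequence is periodic with period 14.
The value 1 first appears (with j ≥ 2) at t[14].

14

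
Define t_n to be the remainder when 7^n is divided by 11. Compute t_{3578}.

t_0 = 1; t_1 = 7; t_2 = 5; t_3 = 2; t_4 = 3; t_5 = 10; t_6 = 4; t_7 = 6; t_8 = 9; t_9 = 8; t_{10} = 1.
Since t_{10} = t_0 = 1, the sequence is periodic with period 10.
(3578 - 0) mod 10 = 8, so t_{3578} = t_8 = 9.

9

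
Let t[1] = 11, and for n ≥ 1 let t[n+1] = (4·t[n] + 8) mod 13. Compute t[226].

We have t[1] = 11,  t[2] = 0,  t[3] = 8,  t[4] = 1,  t[5] = 12,  t[6] = 4,  t[7] = 11.
The sequence repeats with period 6.
(226 - 1) mod 6 = 3, so t[226] = t[4] = 1.

1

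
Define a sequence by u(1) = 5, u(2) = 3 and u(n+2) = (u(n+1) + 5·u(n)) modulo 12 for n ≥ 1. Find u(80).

3

We have u(1) = 5; u(2) = 3; u(3) = 4; u(4) = 7; u(5) = 3; u(6) = 2; u(7) = 5; u(8) = 3.
The sequence repeats with period 6.
So u(80) = u(1 + ((80-1) mod 6)) = u(2) = 3.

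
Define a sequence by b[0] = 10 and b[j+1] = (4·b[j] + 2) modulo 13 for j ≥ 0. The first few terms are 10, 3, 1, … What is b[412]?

b[0] = 10; b[1] = 3; b[2] = 1; b[3] = 6; b[4] = 0; b[5] = 2; b[6] = 10.
Since b[6] = b[0] = 10, the sequence is periodic with period 6.
(412 - 0) mod 6 = 4, so b[412] = b[4] = 0.

0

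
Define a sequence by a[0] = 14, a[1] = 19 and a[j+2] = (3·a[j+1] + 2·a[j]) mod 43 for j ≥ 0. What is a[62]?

10

We have a[0] = 14,  a[1] = 19,  a[2] = 42,  a[3] = 35,  a[4] = 17,  a[5] = 35,  a[6] = 10,  a[7] = 14,  a[8] = 19.
Since (a[7], a[8]) = (a[0], a[1]) = (14, 19) (two consecutive terms determine the rest), the sequence is periodic with period 7.
So a[62] = a[0 + ((62-0) mod 7)] = a[6] = 10.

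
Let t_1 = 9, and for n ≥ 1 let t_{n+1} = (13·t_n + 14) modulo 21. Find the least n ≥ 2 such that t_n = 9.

7

We have t_1 = 9; t_2 = 5; t_3 = 16; t_4 = 12; t_5 = 2; t_6 = 19; t_7 = 9.
The sequence repeats with period 6.
The value 9 next appears (with n ≥ 2) at t_7.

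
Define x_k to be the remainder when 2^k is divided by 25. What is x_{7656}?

11

Listing terms: x_0 = 1; x_1 = 2; x_2 = 4; x_3 = 8; x_4 = 16; x_5 = 7; x_6 = 14; x_7 = 3; x_8 = 6; x_9 = 12; x_{10} = 24; x_{11} = 23; x_{12} = 21; x_{13} = 17; x_{14} = 9; x_{15} = 18; x_{16} = 11; x_{17} = 22; x_{18} = 19; x_{19} = 13; x_{20} = 1.
Since x_{20} = x_0 = 1, the sequence is periodic with period 20.
(7656 - 0) mod 20 = 16, so x_{7656} = x_{16} = 11.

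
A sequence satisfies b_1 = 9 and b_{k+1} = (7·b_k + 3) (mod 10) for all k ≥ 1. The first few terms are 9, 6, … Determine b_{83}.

5

b_1 = 9, b_2 = 6, b_3 = 5, b_4 = 8, b_5 = 9.
The sequence repeats with period 4.
So b_{83} = b_{1 + ((83-1) mod 4)} = b_3 = 5.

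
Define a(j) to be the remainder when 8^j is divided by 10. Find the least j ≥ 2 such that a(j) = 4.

2

Computing terms: a(1) = 8, a(2) = 4, a(3) = 2, a(4) = 6, a(5) = 8.
Since a(5) = a(1) = 8, the sequence is periodic with period 4.
The value 4 first appears (with j ≥ 2) at a(2).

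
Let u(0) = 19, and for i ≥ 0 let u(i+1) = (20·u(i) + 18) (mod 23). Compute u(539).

13

Computing terms: u(0) = 19,  u(1) = 7,  u(2) = 20,  u(3) = 4,  u(4) = 6,  u(5) = 0,  u(6) = 18,  u(7) = 10,  u(8) = 11,  u(9) = 8,  u(10) = 17,  u(11) = 13,  u(12) = 2,  u(13) = 12,  u(14) = 5,  u(15) = 3,  u(16) = 9,  u(17) = 14,  u(18) = 22,  u(19) = 21,  u(20) = 1,  u(21) = 15,  u(22) = 19.
Since u(22) = u(0) = 19, the sequence is periodic with period 22.
(539 - 0) mod 22 = 11, so u(539) = u(11) = 13.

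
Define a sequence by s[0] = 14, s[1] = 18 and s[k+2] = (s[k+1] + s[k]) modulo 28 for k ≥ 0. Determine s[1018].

Computing terms: s[0] = 14,  s[1] = 18,  s[2] = 4,  s[3] = 22,  s[4] = 26,  s[5] = 20,  s[6] = 18,  s[7] = 10,  s[8] = 0,  s[9] = 10,  s[10] = 10,  s[11] = 20,  s[12] = 2,  s[13] = 22,  s[14] = 24,  s[15] = 18,  s[16] = 14,  s[17] = 4,  s[18] = 18,  s[19] = 22,  s[20] = 12,  s[21] = 6,  s[22] = 18,  s[23] = 24,  s[24] = 14,  s[25] = 10,  s[26] = 24,  s[27] = 6,  s[28] = 2,  s[29] = 8,  s[30] = 10,  s[31] = 18,  s[32] = 0,  s[33] = 18,  s[34] = 18,  s[35] = 8,  s[36] = 26,  s[37] = 6,  s[38] = 4,  s[39] = 10,  s[40] = 14,  s[41] = 24,  s[42] = 10,  s[43] = 6,  s[44] = 16,  s[45] = 22,  s[46] = 10,  s[47] = 4,  s[48] = 14,  s[49] = 18.
Since (s[48], s[49]) = (s[0], s[1]) = (14, 18) (two consecutive terms determine the rest), the sequence is periodic with period 48.
(1018 - 0) mod 48 = 10, so s[1018] = s[10] = 10.

10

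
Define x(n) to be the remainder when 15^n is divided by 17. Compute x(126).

Listing terms: x(0) = 1; x(1) = 15; x(2) = 4; x(3) = 9; x(4) = 16; x(5) = 2; x(6) = 13; x(7) = 8; x(8) = 1.
The sequence repeats with period 8.
So x(126) = x(0 + ((126-0) mod 8)) = x(6) = 13.

13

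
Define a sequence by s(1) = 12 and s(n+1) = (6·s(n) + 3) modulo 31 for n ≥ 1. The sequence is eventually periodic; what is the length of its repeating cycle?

6

Computing terms: s(1) = 12,  s(2) = 13,  s(3) = 19,  s(4) = 24,  s(5) = 23,  s(6) = 17,  s(7) = 12.
The sequence repeats with period 6.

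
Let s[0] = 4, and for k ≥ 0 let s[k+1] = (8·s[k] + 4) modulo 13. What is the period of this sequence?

4

Computing terms: s[0] = 4,  s[1] = 10,  s[2] = 6,  s[3] = 0,  s[4] = 4.
Since s[4] = s[0] = 4, the sequence is periodic with period 4.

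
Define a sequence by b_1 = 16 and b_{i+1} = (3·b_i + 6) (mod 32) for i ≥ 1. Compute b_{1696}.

14

We have b_1 = 16, b_2 = 22, b_3 = 8, b_4 = 30, b_5 = 0, b_6 = 6, b_7 = 24, b_8 = 14, b_9 = 16.
The sequence repeats with period 8.
So b_{1696} = b_{1 + ((1696-1) mod 8)} = b_8 = 14.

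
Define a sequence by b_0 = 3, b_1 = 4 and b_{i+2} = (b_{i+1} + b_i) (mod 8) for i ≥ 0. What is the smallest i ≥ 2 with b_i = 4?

7

Computing terms: b_0 = 3; b_1 = 4; b_2 = 7; b_3 = 3; b_4 = 2; b_5 = 5; b_6 = 7; b_7 = 4; b_8 = 3; b_9 = 7; b_{10} = 2; b_{11} = 1; b_{12} = 3; b_{13} = 4.
The sequence repeats with period 12.
The value 4 first appears (with i ≥ 2) at b_7.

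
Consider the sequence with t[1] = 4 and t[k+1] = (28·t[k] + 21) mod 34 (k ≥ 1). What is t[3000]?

23

t[1] = 4; t[2] = 31; t[3] = 5; t[4] = 25; t[5] = 7; t[6] = 13; t[7] = 11; t[8] = 23; t[9] = 19; t[10] = 9; t[11] = 1; t[12] = 15; t[13] = 33; t[14] = 27; t[15] = 29; t[16] = 17; t[17] = 21; t[18] = 31.
Since t[18] = t[2] = 31, the sequence is eventually periodic: after a pre-period of length 1 it cycles with period 16.
For k ≥ 2, t[k] depends only on (k - 2) mod 16. (3000 - 2) mod 16 = 6, so t[3000] = t[8] = 23.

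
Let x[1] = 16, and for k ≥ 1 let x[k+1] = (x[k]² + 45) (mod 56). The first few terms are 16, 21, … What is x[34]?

33

Listing terms: x[1] = 16,  x[2] = 21,  x[3] = 38,  x[4] = 33,  x[5] = 14,  x[6] = 17,  x[7] = 54,  x[8] = 49,  x[9] = 38.
Since x[9] = x[3] = 38, the sequence is eventually periodic: after a pre-period of length 2 it cycles with period 6.
For k ≥ 3, x[k] depends only on (k - 3) mod 6. (34 - 3) mod 6 = 1, so x[34] = x[4] = 33.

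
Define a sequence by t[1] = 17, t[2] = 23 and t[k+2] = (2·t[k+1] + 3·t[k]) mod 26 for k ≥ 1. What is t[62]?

23

Computing terms: t[1] = 17,  t[2] = 23,  t[3] = 19,  t[4] = 3,  t[5] = 11,  t[6] = 5,  t[7] = 17,  t[8] = 23.
The sequence repeats with period 6.
(62 - 1) mod 6 = 1, so t[62] = t[2] = 23.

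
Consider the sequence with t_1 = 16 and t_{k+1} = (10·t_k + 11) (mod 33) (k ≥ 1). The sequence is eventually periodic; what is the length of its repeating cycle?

Listing terms: t_1 = 16; t_2 = 6; t_3 = 5; t_4 = 28; t_5 = 27; t_6 = 17; t_7 = 16.
Since t_7 = t_1 = 16, the sequence is periodic with period 6.

6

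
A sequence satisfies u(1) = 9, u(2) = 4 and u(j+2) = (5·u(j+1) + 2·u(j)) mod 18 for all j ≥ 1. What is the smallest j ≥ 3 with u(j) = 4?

5

We have u(1) = 9; u(2) = 4; u(3) = 2; u(4) = 0; u(5) = 4; u(6) = 2.
Since (u(5), u(6)) = (u(2), u(3)) = (4, 2) (two consecutive terms determine the rest), the sequence is eventually periodic: after a pre-period of length 1 it cycles with period 3.
The value 4 next appears (with j ≥ 3) at u(5).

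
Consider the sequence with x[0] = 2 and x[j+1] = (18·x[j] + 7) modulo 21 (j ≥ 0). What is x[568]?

1

We have x[0] = 2, x[1] = 1, x[2] = 4, x[3] = 16, x[4] = 1.
Since x[4] = x[1] = 1, the sequence is eventually periodic: after a pre-period of length 1 it cycles with period 3.
For j ≥ 1, x[j] depends only on (j - 1) mod 3. (568 - 1) mod 3 = 0, so x[568] = x[1] = 1.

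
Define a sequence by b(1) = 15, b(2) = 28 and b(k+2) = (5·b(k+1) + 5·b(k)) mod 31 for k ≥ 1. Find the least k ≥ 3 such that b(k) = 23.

11

Computing terms: b(1) = 15, b(2) = 28, b(3) = 29, b(4) = 6, b(5) = 20, b(6) = 6, b(7) = 6, b(8) = 29, b(9) = 20, b(10) = 28, b(11) = 23, b(12) = 7, b(13) = 26, b(14) = 10, b(15) = 25, b(16) = 20, b(17) = 8, b(18) = 16, b(19) = 27, b(20) = 29, b(21) = 1, b(22) = 26, b(23) = 11, b(24) = 30, b(25) = 19, b(26) = 28, b(27) = 18, b(28) = 13, b(29) = 0, b(30) = 3, b(31) = 15, b(32) = 28.
The sequence repeats with period 30.
The value 23 first appears (with k ≥ 3) at b(11).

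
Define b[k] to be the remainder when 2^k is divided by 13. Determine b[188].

9

Computing terms: b[1] = 2,  b[2] = 4,  b[3] = 8,  b[4] = 3,  b[5] = 6,  b[6] = 12,  b[7] = 11,  b[8] = 9,  b[9] = 5,  b[10] = 10,  b[11] = 7,  b[12] = 1,  b[13] = 2.
Since b[13] = b[1] = 2, the sequence is periodic with period 12.
(188 - 1) mod 12 = 7, so b[188] = b[8] = 9.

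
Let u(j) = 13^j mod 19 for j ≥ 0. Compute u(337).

Listing terms: u(0) = 1,  u(1) = 13,  u(2) = 17,  u(3) = 12,  u(4) = 4,  u(5) = 14,  u(6) = 11,  u(7) = 10,  u(8) = 16,  u(9) = 18,  u(10) = 6,  u(11) = 2,  u(12) = 7,  u(13) = 15,  u(14) = 5,  u(15) = 8,  u(16) = 9,  u(17) = 3,  u(18) = 1.
The sequence repeats with period 18.
So u(337) = u(0 + ((337-0) mod 18)) = u(13) = 15.

15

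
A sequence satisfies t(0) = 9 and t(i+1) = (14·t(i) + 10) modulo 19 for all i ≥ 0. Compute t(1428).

15

We have t(0) = 9, t(1) = 3, t(2) = 14, t(3) = 16, t(4) = 6, t(5) = 18, t(6) = 15, t(7) = 11, t(8) = 12, t(9) = 7, t(10) = 13, t(11) = 2, t(12) = 0, t(13) = 10, t(14) = 17, t(15) = 1, t(16) = 5, t(17) = 4, t(18) = 9.
Since t(18) = t(0) = 9, the sequence is periodic with period 18.
So t(1428) = t(0 + ((1428-0) mod 18)) = t(6) = 15.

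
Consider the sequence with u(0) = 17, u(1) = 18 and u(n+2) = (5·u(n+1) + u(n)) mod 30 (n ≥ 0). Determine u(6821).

3

Listing terms: u(0) = 17,  u(1) = 18,  u(2) = 17,  u(3) = 13,  u(4) = 22,  u(5) = 3,  u(6) = 7,  u(7) = 8,  u(8) = 17,  u(9) = 3,  u(10) = 2,  u(11) = 13,  u(12) = 7,  u(13) = 18,  u(14) = 7,  u(15) = 23,  u(16) = 2,  u(17) = 3,  u(18) = 17,  u(19) = 28,  u(20) = 7,  u(21) = 3,  u(22) = 22,  u(23) = 23,  u(24) = 17,  u(25) = 18.
The sequence repeats with period 24.
So u(6821) = u(0 + ((6821-0) mod 24)) = u(5) = 3.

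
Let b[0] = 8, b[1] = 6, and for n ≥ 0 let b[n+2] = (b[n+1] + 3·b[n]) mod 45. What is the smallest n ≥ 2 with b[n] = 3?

We have b[0] = 8,  b[1] = 6,  b[2] = 30,  b[3] = 3,  b[4] = 3,  b[5] = 12,  b[6] = 21,  b[7] = 12,  b[8] = 30,  b[9] = 21,  b[10] = 21,  b[11] = 39,  b[12] = 12,  b[13] = 39,  b[14] = 30,  b[15] = 12,  b[16] = 12,  b[17] = 3,  b[18] = 39,  b[19] = 3,  b[20] = 30,  b[21] = 39,  b[22] = 39,  b[23] = 21,  b[24] = 3,  b[25] = 21,  b[26] = 30,  b[27] = 3.
Since (b[26], b[27]) = (b[2], b[3]) = (30, 3) (two consecutive terms determine the rest), the sequence is eventually periodic: after a pre-period of length 2 it cycles with period 24.
The value 3 first appears (with n ≥ 2) at b[3].

3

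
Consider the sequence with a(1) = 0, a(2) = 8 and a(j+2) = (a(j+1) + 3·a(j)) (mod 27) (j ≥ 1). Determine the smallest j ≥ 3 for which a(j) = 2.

Listing terms: a(1) = 0, a(2) = 8, a(3) = 8, a(4) = 5, a(5) = 2, a(6) = 17, a(7) = 23, a(8) = 20, a(9) = 8, a(10) = 14, a(11) = 11, a(12) = 26, a(13) = 5, a(14) = 2.
Since (a(13), a(14)) = (a(4), a(5)) = (5, 2) (two consecutive terms determine the rest), the sequence is eventually periodic: after a pre-period of length 3 it cycles with period 9.
The value 2 first appears (with j ≥ 3) at a(5).

5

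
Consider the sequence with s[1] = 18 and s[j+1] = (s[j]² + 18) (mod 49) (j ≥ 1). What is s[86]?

Computing terms: s[1] = 18,  s[2] = 48,  s[3] = 19,  s[4] = 36,  s[5] = 40,  s[6] = 1,  s[7] = 19.
Since s[7] = s[3] = 19, the sequence is eventually periodic: after a pre-period of length 2 it cycles with period 4.
For j ≥ 3, s[j] depends only on (j - 3) mod 4. (86 - 3) mod 4 = 3, so s[86] = s[6] = 1.

1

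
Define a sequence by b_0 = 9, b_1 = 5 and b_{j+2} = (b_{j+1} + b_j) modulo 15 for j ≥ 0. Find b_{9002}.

Listing terms: b_0 = 9, b_1 = 5, b_2 = 14, b_3 = 4, b_4 = 3, b_5 = 7, b_6 = 10, b_7 = 2, b_8 = 12, b_9 = 14, b_{10} = 11, b_{11} = 10, b_{12} = 6, b_{13} = 1, b_{14} = 7, b_{15} = 8, b_{16} = 0, b_{17} = 8, b_{18} = 8, b_{19} = 1, b_{20} = 9, b_{21} = 10, b_{22} = 4, b_{23} = 14, b_{24} = 3, b_{25} = 2, b_{26} = 5, b_{27} = 7, b_{28} = 12, b_{29} = 4, b_{30} = 1, b_{31} = 5, b_{32} = 6, b_{33} = 11, b_{34} = 2, b_{35} = 13, b_{36} = 0, b_{37} = 13, b_{38} = 13, b_{39} = 11, b_{40} = 9, b_{41} = 5.
Since (b_{40}, b_{41}) = (b_0, b_1) = (9, 5) (two consecutive terms determine the rest), the sequence is periodic with period 40.
(9002 - 0) mod 40 = 2, so b_{9002} = b_2 = 14.

14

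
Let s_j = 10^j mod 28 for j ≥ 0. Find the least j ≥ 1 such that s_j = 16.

We have s_0 = 1, s_1 = 10, s_2 = 16, s_3 = 20, s_4 = 4, s_5 = 12, s_6 = 8, s_7 = 24, s_8 = 16.
Since s_8 = s_2 = 16, the sequence is eventually periodic: after a pre-period of length 2 it cycles with period 6.
The value 16 first appears (with j ≥ 1) at s_2.

2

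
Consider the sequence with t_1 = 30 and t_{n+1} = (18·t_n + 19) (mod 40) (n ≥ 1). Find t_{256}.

Computing terms: t_1 = 30, t_2 = 39, t_3 = 1, t_4 = 37, t_5 = 5, t_6 = 29, t_7 = 21, t_8 = 37.
Since t_8 = t_4 = 37, the sequence is eventually periodic: after a pre-period of length 3 it cycles with period 4.
For n ≥ 4, t_n depends only on (n - 4) mod 4. (256 - 4) mod 4 = 0, so t_{256} = t_4 = 37.

37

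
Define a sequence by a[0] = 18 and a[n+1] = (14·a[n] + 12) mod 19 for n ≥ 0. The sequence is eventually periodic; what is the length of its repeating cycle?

We have a[0] = 18; a[1] = 17; a[2] = 3; a[3] = 16; a[4] = 8; a[5] = 10; a[6] = 0; a[7] = 12; a[8] = 9; a[9] = 5; a[10] = 6; a[11] = 1; a[12] = 7; a[13] = 15; a[14] = 13; a[15] = 4; a[16] = 11; a[17] = 14; a[18] = 18.
The sequence repeats with period 18.

18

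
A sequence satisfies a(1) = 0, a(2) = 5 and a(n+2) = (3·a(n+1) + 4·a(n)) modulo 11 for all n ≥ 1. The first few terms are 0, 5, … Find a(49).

8

Computing terms: a(1) = 0,  a(2) = 5,  a(3) = 4,  a(4) = 10,  a(5) = 2,  a(6) = 2,  a(7) = 3,  a(8) = 6,  a(9) = 8,  a(10) = 4,  a(11) = 0,  a(12) = 5.
The sequence repeats with period 10.
So a(49) = a(1 + ((49-1) mod 10)) = a(9) = 8.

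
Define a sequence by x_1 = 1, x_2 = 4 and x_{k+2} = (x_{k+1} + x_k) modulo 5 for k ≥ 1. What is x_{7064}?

We have x_1 = 1; x_2 = 4; x_3 = 0; x_4 = 4; x_5 = 4; x_6 = 3; x_7 = 2; x_8 = 0; x_9 = 2; x_{10} = 2; x_{11} = 4; x_{12} = 1; x_{13} = 0; x_{14} = 1; x_{15} = 1; x_{16} = 2; x_{17} = 3; x_{18} = 0; x_{19} = 3; x_{20} = 3; x_{21} = 1; x_{22} = 4.
Since (x_{21}, x_{22}) = (x_1, x_2) = (1, 4) (two consecutive terms determine the rest), the sequence is periodic with period 20.
(7064 - 1) mod 20 = 3, so x_{7064} = x_4 = 4.

4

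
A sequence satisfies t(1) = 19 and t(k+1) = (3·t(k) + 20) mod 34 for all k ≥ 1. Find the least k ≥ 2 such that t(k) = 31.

Listing terms: t(1) = 19,  t(2) = 9,  t(3) = 13,  t(4) = 25,  t(5) = 27,  t(6) = 33,  t(7) = 17,  t(8) = 3,  t(9) = 29,  t(10) = 5,  t(11) = 1,  t(12) = 23,  t(13) = 21,  t(14) = 15,  t(15) = 31,  t(16) = 11,  t(17) = 19.
Since t(17) = t(1) = 19, the sequence is periodic with period 16.
The value 31 first appears (with k ≥ 2) at t(15).

15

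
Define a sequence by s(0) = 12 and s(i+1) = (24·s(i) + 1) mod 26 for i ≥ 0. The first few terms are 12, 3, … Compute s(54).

s(0) = 12,  s(1) = 3,  s(2) = 21,  s(3) = 11,  s(4) = 5,  s(5) = 17,  s(6) = 19,  s(7) = 15,  s(8) = 23,  s(9) = 7,  s(10) = 13,  s(11) = 1,  s(12) = 25,  s(13) = 3.
Since s(13) = s(1) = 3, the sequence is eventually periodic: after a pre-period of length 1 it cycles with period 12.
For i ≥ 1, s(i) depends only on (i - 1) mod 12. (54 - 1) mod 12 = 5, so s(54) = s(6) = 19.

19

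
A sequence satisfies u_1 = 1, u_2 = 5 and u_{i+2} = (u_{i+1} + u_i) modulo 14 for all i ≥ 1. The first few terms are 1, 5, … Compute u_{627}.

6

u_1 = 1,  u_2 = 5,  u_3 = 6,  u_4 = 11,  u_5 = 3,  u_6 = 0,  u_7 = 3,  u_8 = 3,  u_9 = 6,  u_{10} = 9,  u_{11} = 1,  u_{12} = 10,  u_{13} = 11,  u_{14} = 7,  u_{15} = 4,  u_{16} = 11,  u_{17} = 1,  u_{18} = 12,  u_{19} = 13,  u_{20} = 11,  u_{21} = 10,  u_{22} = 7,  u_{23} = 3,  u_{24} = 10,  u_{25} = 13,  u_{26} = 9,  u_{27} = 8,  u_{28} = 3,  u_{29} = 11,  u_{30} = 0,  u_{31} = 11,  u_{32} = 11,  u_{33} = 8,  u_{34} = 5,  u_{35} = 13,  u_{36} = 4,  u_{37} = 3,  u_{38} = 7,  u_{39} = 10,  u_{40} = 3,  u_{41} = 13,  u_{42} = 2,  u_{43} = 1,  u_{44} = 3,  u_{45} = 4,  u_{46} = 7,  u_{47} = 11,  u_{48} = 4,  u_{49} = 1,  u_{50} = 5.
Since (u_{49}, u_{50}) = (u_1, u_2) = (1, 5) (two consecutive terms determine the rest), the sequence is periodic with period 48.
(627 - 1) mod 48 = 2, so u_{627} = u_3 = 6.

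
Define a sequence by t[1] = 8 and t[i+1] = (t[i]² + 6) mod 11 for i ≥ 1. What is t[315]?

9

t[1] = 8, t[2] = 4, t[3] = 0, t[4] = 6, t[5] = 9, t[6] = 10, t[7] = 7, t[8] = 0.
Since t[8] = t[3] = 0, the sequence is eventually periodic: after a pre-period of length 2 it cycles with period 5.
For i ≥ 3, t[i] depends only on (i - 3) mod 5. (315 - 3) mod 5 = 2, so t[315] = t[5] = 9.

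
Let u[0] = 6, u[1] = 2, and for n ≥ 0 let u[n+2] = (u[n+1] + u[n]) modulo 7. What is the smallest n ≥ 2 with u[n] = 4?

Listing terms: u[0] = 6; u[1] = 2; u[2] = 1; u[3] = 3; u[4] = 4; u[5] = 0; u[6] = 4; u[7] = 4; u[8] = 1; u[9] = 5; u[10] = 6; u[11] = 4; u[12] = 3; u[13] = 0; u[14] = 3; u[15] = 3; u[16] = 6; u[17] = 2.
The sequence repeats with period 16.
The value 4 first appears (with n ≥ 2) at u[4].

4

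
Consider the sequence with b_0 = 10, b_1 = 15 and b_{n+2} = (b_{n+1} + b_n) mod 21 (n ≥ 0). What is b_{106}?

10

b_0 = 10,  b_1 = 15,  b_2 = 4,  b_3 = 19,  b_4 = 2,  b_5 = 0,  b_6 = 2,  b_7 = 2,  b_8 = 4,  b_9 = 6,  b_{10} = 10,  b_{11} = 16,  b_{12} = 5,  b_{13} = 0,  b_{14} = 5,  b_{15} = 5,  b_{16} = 10,  b_{17} = 15.
Since (b_{16}, b_{17}) = (b_0, b_1) = (10, 15) (two consecutive terms determine the rest), the sequence is periodic with period 16.
(106 - 0) mod 16 = 10, so b_{106} = b_{10} = 10.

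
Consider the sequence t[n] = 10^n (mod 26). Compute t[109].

10

Listing terms: t[1] = 10, t[2] = 22, t[3] = 12, t[4] = 16, t[5] = 4, t[6] = 14, t[7] = 10.
The sequence repeats with period 6.
(109 - 1) mod 6 = 0, so t[109] = t[1] = 10.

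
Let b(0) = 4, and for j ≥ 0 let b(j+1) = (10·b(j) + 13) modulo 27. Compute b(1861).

We have b(0) = 4, b(1) = 26, b(2) = 3, b(3) = 16, b(4) = 11, b(5) = 15, b(6) = 1, b(7) = 23, b(8) = 0, b(9) = 13, b(10) = 8, b(11) = 12, b(12) = 25, b(13) = 20, b(14) = 24, b(15) = 10, b(16) = 5, b(17) = 9, b(18) = 22, b(19) = 17, b(20) = 21, b(21) = 7, b(22) = 2, b(23) = 6, b(24) = 19, b(25) = 14, b(26) = 18, b(27) = 4.
Since b(27) = b(0) = 4, the sequence is periodic with period 27.
So b(1861) = b(0 + ((1861-0) mod 27)) = b(25) = 14.

14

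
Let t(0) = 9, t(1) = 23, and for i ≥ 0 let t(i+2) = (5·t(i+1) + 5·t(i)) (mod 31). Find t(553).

Computing terms: t(0) = 9; t(1) = 23; t(2) = 5; t(3) = 16; t(4) = 12; t(5) = 16; t(6) = 16; t(7) = 5; t(8) = 12; t(9) = 23; t(10) = 20; t(11) = 29; t(12) = 28; t(13) = 6; t(14) = 15; t(15) = 12; t(16) = 11; t(17) = 22; t(18) = 10; t(19) = 5; t(20) = 13; t(21) = 28; t(22) = 19; t(23) = 18; t(24) = 30; t(25) = 23; t(26) = 17; t(27) = 14; t(28) = 0; t(29) = 8; t(30) = 9; t(31) = 23.
The sequence repeats with period 30.
(553 - 0) mod 30 = 13, so t(553) = t(13) = 6.

6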